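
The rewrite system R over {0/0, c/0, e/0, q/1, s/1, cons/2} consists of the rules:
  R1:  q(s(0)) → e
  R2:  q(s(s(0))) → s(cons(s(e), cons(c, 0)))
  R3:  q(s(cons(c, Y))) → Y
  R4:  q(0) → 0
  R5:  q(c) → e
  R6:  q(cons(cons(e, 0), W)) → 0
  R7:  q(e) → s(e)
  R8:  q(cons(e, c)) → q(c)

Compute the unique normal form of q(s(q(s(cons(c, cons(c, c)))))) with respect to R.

c

1. q(s(q(s(cons(c, cons(c, c))))))  →  q(s(cons(c, c)))   [R3 at 1.1]
2. q(s(cons(c, c)))  →  c   [R3 at ε]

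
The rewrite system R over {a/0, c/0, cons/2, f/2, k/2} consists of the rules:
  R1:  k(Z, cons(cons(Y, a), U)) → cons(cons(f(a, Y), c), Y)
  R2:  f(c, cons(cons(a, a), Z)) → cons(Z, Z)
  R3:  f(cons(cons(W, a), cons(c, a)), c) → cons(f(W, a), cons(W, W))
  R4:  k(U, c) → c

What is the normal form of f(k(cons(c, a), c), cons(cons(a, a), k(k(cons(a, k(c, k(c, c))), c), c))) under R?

cons(c, c)

1. f(k(cons(c, a), c), cons(cons(a, a), k(k(cons(a, k(c, k(c, c))), c), c)))  →  f(c, cons(cons(a, a), k(k(cons(a, k(c, k(c, c))), c), c)))   [R4 at 1]
2. f(c, cons(cons(a, a), k(k(cons(a, k(c, k(c, c))), c), c)))  →  cons(k(k(cons(a, k(c, k(c, c))), c), c), k(k(cons(a, k(c, k(c, c))), c), c))   [R2 at ε]
3. cons(k(k(cons(a, k(c, k(c, c))), c), c), k(k(cons(a, k(c, k(c, c))), c), c))  →  cons(c, k(k(cons(a, k(c, k(c, c))), c), c))   [R4 at 1]
4. cons(c, k(k(cons(a, k(c, k(c, c))), c), c))  →  cons(c, c)   [R4 at 2]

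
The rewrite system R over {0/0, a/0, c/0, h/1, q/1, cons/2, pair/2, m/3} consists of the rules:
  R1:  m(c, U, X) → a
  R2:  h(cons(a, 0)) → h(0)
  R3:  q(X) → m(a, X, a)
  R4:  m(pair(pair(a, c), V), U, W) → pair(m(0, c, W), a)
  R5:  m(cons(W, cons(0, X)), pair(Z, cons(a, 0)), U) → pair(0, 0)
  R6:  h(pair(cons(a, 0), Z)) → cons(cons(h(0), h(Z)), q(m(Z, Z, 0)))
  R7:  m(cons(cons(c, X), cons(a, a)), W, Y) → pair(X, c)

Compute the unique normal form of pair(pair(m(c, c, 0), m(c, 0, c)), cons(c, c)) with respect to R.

1. pair(pair(m(c, c, 0), m(c, 0, c)), cons(c, c))  →  pair(pair(a, m(c, 0, c)), cons(c, c))   [R1 at 1.1]
2. pair(pair(a, m(c, 0, c)), cons(c, c))  →  pair(pair(a, a), cons(c, c))   [R1 at 1.2]

pair(pair(a, a), cons(c, c))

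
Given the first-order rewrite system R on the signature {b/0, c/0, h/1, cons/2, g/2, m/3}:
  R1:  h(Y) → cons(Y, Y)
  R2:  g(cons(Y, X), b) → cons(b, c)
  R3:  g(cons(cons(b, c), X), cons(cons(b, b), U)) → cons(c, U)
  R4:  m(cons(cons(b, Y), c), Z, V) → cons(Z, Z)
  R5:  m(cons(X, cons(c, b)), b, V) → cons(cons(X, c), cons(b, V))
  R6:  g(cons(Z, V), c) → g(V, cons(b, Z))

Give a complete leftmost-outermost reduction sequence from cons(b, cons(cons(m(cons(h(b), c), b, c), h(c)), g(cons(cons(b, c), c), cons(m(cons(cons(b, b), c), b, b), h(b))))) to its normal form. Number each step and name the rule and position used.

1. cons(b, cons(cons(m(cons(h(b), c), b, c), h(c)), g(cons(cons(b, c), c), cons(m(cons(cons(b, b), c), b, b), h(b)))))  →  cons(b, cons(cons(m(cons(cons(b, b), c), b, c), h(c)), g(cons(cons(b, c), c), cons(m(cons(cons(b, b), c), b, b), h(b)))))   [R1 at 2.1.1.1.1]
2. cons(b, cons(cons(m(cons(cons(b, b), c), b, c), h(c)), g(cons(cons(b, c), c), cons(m(cons(cons(b, b), c), b, b), h(b)))))  →  cons(b, cons(cons(cons(b, b), h(c)), g(cons(cons(b, c), c), cons(m(cons(cons(b, b), c), b, b), h(b)))))   [R4 at 2.1.1]
3. cons(b, cons(cons(cons(b, b), h(c)), g(cons(cons(b, c), c), cons(m(cons(cons(b, b), c), b, b), h(b)))))  →  cons(b, cons(cons(cons(b, b), cons(c, c)), g(cons(cons(b, c), c), cons(m(cons(cons(b, b), c), b, b), h(b)))))   [R1 at 2.1.2]
4. cons(b, cons(cons(cons(b, b), cons(c, c)), g(cons(cons(b, c), c), cons(m(cons(cons(b, b), c), b, b), h(b)))))  →  cons(b, cons(cons(cons(b, b), cons(c, c)), g(cons(cons(b, c), c), cons(cons(b, b), h(b)))))   [R4 at 2.2.2.1]
5. cons(b, cons(cons(cons(b, b), cons(c, c)), g(cons(cons(b, c), c), cons(cons(b, b), h(b)))))  →  cons(b, cons(cons(cons(b, b), cons(c, c)), cons(c, h(b))))   [R3 at 2.2]
6. cons(b, cons(cons(cons(b, b), cons(c, c)), cons(c, h(b))))  →  cons(b, cons(cons(cons(b, b), cons(c, c)), cons(c, cons(b, b))))   [R1 at 2.2.2]

cons(b, cons(cons(cons(b, b), cons(c, c)), cons(c, cons(b, b))))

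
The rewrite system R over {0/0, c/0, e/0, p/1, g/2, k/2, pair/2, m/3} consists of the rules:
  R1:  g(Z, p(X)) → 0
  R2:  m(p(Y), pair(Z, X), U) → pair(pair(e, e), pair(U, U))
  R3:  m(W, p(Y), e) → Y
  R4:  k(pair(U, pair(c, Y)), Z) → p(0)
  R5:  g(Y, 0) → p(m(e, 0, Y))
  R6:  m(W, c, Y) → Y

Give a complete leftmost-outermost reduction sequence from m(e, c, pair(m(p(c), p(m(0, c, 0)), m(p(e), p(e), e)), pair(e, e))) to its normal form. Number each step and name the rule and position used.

1. m(e, c, pair(m(p(c), p(m(0, c, 0)), m(p(e), p(e), e)), pair(e, e)))  →  pair(m(p(c), p(m(0, c, 0)), m(p(e), p(e), e)), pair(e, e))   [R6 at ε]
2. pair(m(p(c), p(m(0, c, 0)), m(p(e), p(e), e)), pair(e, e))  →  pair(m(p(c), p(0), m(p(e), p(e), e)), pair(e, e))   [R6 at 1.2.1]
3. pair(m(p(c), p(0), m(p(e), p(e), e)), pair(e, e))  →  pair(m(p(c), p(0), e), pair(e, e))   [R3 at 1.3]
4. pair(m(p(c), p(0), e), pair(e, e))  →  pair(0, pair(e, e))   [R3 at 1]

pair(0, pair(e, e))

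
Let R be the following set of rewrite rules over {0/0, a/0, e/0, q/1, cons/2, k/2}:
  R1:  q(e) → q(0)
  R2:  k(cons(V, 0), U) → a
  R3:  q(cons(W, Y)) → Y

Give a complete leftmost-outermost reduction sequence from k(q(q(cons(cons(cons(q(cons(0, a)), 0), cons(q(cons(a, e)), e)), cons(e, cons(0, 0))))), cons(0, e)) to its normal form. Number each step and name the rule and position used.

1. k(q(q(cons(cons(cons(q(cons(0, a)), 0), cons(q(cons(a, e)), e)), cons(e, cons(0, 0))))), cons(0, e))  →  k(q(cons(e, cons(0, 0))), cons(0, e))   [R3 at 1.1]
2. k(q(cons(e, cons(0, 0))), cons(0, e))  →  k(cons(0, 0), cons(0, e))   [R3 at 1]
3. k(cons(0, 0), cons(0, e))  →  a   [R2 at ε]

a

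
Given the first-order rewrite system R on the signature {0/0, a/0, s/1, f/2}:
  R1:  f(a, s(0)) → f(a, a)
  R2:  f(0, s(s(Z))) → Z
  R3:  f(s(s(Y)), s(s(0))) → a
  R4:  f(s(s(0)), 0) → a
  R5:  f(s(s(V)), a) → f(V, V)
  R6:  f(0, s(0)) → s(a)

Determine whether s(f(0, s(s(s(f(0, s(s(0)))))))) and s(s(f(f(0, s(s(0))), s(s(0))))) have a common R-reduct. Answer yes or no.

Reduce t₁ = s(f(0, s(s(s(f(0, s(s(0)))))))):
1. s(f(0, s(s(s(f(0, s(s(0))))))))  →  s(s(f(0, s(s(0)))))   [R2 at 1]
2. s(s(f(0, s(s(0)))))  →  s(s(0))   [R2 at 1.1]

Reduce t₂ = s(s(f(f(0, s(s(0))), s(s(0))))):
1. s(s(f(f(0, s(s(0))), s(s(0)))))  →  s(s(f(0, s(s(0)))))   [R2 at 1.1.1]
2. s(s(f(0, s(s(0)))))  →  s(s(0))   [R2 at 1.1]

yes — NF(t₁) = s(s(0)), NF(t₂) = s(s(0))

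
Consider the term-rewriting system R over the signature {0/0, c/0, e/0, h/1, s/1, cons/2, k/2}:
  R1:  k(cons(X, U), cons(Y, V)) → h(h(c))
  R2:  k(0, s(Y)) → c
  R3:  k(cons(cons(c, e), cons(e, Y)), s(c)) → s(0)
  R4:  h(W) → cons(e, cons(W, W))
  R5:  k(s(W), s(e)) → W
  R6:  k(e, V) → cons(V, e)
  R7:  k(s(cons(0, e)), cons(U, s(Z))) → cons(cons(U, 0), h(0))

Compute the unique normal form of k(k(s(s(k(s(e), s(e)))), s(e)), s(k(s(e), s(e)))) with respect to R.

1. k(k(s(s(k(s(e), s(e)))), s(e)), s(k(s(e), s(e))))  →  k(s(k(s(e), s(e))), s(k(s(e), s(e))))   [R5 at 1]
2. k(s(k(s(e), s(e))), s(k(s(e), s(e))))  →  k(s(e), s(k(s(e), s(e))))   [R5 at 1.1]
3. k(s(e), s(k(s(e), s(e))))  →  k(s(e), s(e))   [R5 at 2.1]
4. k(s(e), s(e))  →  e   [R5 at ε]

e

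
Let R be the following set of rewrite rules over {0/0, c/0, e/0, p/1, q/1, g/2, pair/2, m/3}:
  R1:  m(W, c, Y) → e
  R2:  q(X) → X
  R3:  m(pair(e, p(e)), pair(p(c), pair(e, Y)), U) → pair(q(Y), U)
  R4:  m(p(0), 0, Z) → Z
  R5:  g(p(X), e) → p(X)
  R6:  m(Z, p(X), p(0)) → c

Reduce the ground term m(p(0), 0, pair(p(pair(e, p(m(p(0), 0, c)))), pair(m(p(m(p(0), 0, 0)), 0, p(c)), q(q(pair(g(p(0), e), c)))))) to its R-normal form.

1. m(p(0), 0, pair(p(pair(e, p(m(p(0), 0, c)))), pair(m(p(m(p(0), 0, 0)), 0, p(c)), q(q(pair(g(p(0), e), c))))))  →  pair(p(pair(e, p(m(p(0), 0, c)))), pair(m(p(m(p(0), 0, 0)), 0, p(c)), q(q(pair(g(p(0), e), c)))))   [R4 at ε]
2. pair(p(pair(e, p(m(p(0), 0, c)))), pair(m(p(m(p(0), 0, 0)), 0, p(c)), q(q(pair(g(p(0), e), c)))))  →  pair(p(pair(e, p(c))), pair(m(p(m(p(0), 0, 0)), 0, p(c)), q(q(pair(g(p(0), e), c)))))   [R4 at 1.1.2.1]
3. pair(p(pair(e, p(c))), pair(m(p(m(p(0), 0, 0)), 0, p(c)), q(q(pair(g(p(0), e), c)))))  →  pair(p(pair(e, p(c))), pair(m(p(0), 0, p(c)), q(q(pair(g(p(0), e), c)))))   [R4 at 2.1.1.1]
4. pair(p(pair(e, p(c))), pair(m(p(0), 0, p(c)), q(q(pair(g(p(0), e), c)))))  →  pair(p(pair(e, p(c))), pair(p(c), q(q(pair(g(p(0), e), c)))))   [R4 at 2.1]
5. pair(p(pair(e, p(c))), pair(p(c), q(q(pair(g(p(0), e), c)))))  →  pair(p(pair(e, p(c))), pair(p(c), q(pair(g(p(0), e), c))))   [R2 at 2.2]
6. pair(p(pair(e, p(c))), pair(p(c), q(pair(g(p(0), e), c))))  →  pair(p(pair(e, p(c))), pair(p(c), pair(g(p(0), e), c)))   [R2 at 2.2]
7. pair(p(pair(e, p(c))), pair(p(c), pair(g(p(0), e), c)))  →  pair(p(pair(e, p(c))), pair(p(c), pair(p(0), c)))   [R5 at 2.2.1]

pair(p(pair(e, p(c))), pair(p(c), pair(p(0), c)))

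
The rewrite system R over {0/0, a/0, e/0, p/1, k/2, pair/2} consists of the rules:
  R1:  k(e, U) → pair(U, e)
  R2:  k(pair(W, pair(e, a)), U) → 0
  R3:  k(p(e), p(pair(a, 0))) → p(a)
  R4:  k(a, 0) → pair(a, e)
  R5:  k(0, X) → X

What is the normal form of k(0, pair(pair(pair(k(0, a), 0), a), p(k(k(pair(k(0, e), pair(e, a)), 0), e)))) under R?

1. k(0, pair(pair(pair(k(0, a), 0), a), p(k(k(pair(k(0, e), pair(e, a)), 0), e))))  →  pair(pair(pair(k(0, a), 0), a), p(k(k(pair(k(0, e), pair(e, a)), 0), e)))   [R5 at ε]
2. pair(pair(pair(k(0, a), 0), a), p(k(k(pair(k(0, e), pair(e, a)), 0), e)))  →  pair(pair(pair(a, 0), a), p(k(k(pair(k(0, e), pair(e, a)), 0), e)))   [R5 at 1.1.1]
3. pair(pair(pair(a, 0), a), p(k(k(pair(k(0, e), pair(e, a)), 0), e)))  →  pair(pair(pair(a, 0), a), p(k(0, e)))   [R2 at 2.1.1]
4. pair(pair(pair(a, 0), a), p(k(0, e)))  →  pair(pair(pair(a, 0), a), p(e))   [R5 at 2.1]

pair(pair(pair(a, 0), a), p(e))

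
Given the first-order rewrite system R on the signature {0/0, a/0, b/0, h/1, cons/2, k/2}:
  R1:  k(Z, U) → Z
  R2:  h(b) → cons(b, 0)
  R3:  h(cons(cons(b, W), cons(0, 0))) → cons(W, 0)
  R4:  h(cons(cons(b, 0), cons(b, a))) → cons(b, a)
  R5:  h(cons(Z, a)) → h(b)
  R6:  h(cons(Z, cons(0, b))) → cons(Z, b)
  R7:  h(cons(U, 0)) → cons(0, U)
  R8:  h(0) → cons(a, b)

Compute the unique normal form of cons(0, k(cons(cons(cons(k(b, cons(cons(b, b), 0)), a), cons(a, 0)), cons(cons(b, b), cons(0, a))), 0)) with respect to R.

cons(0, cons(cons(cons(b, a), cons(a, 0)), cons(cons(b, b), cons(0, a))))

1. cons(0, k(cons(cons(cons(k(b, cons(cons(b, b), 0)), a), cons(a, 0)), cons(cons(b, b), cons(0, a))), 0))  →  cons(0, cons(cons(cons(k(b, cons(cons(b, b), 0)), a), cons(a, 0)), cons(cons(b, b), cons(0, a))))   [R1 at 2]
2. cons(0, cons(cons(cons(k(b, cons(cons(b, b), 0)), a), cons(a, 0)), cons(cons(b, b), cons(0, a))))  →  cons(0, cons(cons(cons(b, a), cons(a, 0)), cons(cons(b, b), cons(0, a))))   [R1 at 2.1.1.1]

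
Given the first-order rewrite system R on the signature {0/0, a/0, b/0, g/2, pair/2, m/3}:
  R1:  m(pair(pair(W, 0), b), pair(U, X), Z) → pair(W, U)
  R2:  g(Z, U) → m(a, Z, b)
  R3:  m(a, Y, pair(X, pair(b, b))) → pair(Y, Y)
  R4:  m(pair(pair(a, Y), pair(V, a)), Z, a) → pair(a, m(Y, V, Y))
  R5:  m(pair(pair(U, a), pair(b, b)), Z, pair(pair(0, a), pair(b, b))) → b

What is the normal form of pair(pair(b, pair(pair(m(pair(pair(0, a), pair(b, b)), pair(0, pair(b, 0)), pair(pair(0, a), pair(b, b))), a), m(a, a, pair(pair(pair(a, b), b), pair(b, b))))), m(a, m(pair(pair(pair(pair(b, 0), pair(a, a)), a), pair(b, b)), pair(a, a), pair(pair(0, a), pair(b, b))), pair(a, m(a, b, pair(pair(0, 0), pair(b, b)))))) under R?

pair(pair(b, pair(pair(b, a), pair(a, a))), pair(b, b))

1. pair(pair(b, pair(pair(m(pair(pair(0, a), pair(b, b)), pair(0, pair(b, 0)), pair(pair(0, a), pair(b, b))), a), m(a, a, pair(pair(pair(a, b), b), pair(b, b))))), m(a, m(pair(pair(pair(pair(b, 0), pair(a, a)), a), pair(b, b)), pair(a, a), pair(pair(0, a), pair(b, b))), pair(a, m(a, b, pair(pair(0, 0), pair(b, b))))))  →  pair(pair(b, pair(pair(b, a), m(a, a, pair(pair(pair(a, b), b), pair(b, b))))), m(a, m(pair(pair(pair(pair(b, 0), pair(a, a)), a), pair(b, b)), pair(a, a), pair(pair(0, a), pair(b, b))), pair(a, m(a, b, pair(pair(0, 0), pair(b, b))))))   [R5 at 1.2.1.1]
2. pair(pair(b, pair(pair(b, a), m(a, a, pair(pair(pair(a, b), b), pair(b, b))))), m(a, m(pair(pair(pair(pair(b, 0), pair(a, a)), a), pair(b, b)), pair(a, a), pair(pair(0, a), pair(b, b))), pair(a, m(a, b, pair(pair(0, 0), pair(b, b))))))  →  pair(pair(b, pair(pair(b, a), pair(a, a))), m(a, m(pair(pair(pair(pair(b, 0), pair(a, a)), a), pair(b, b)), pair(a, a), pair(pair(0, a), pair(b, b))), pair(a, m(a, b, pair(pair(0, 0), pair(b, b))))))   [R3 at 1.2.2]
3. pair(pair(b, pair(pair(b, a), pair(a, a))), m(a, m(pair(pair(pair(pair(b, 0), pair(a, a)), a), pair(b, b)), pair(a, a), pair(pair(0, a), pair(b, b))), pair(a, m(a, b, pair(pair(0, 0), pair(b, b))))))  →  pair(pair(b, pair(pair(b, a), pair(a, a))), m(a, b, pair(a, m(a, b, pair(pair(0, 0), pair(b, b))))))   [R5 at 2.2]
4. pair(pair(b, pair(pair(b, a), pair(a, a))), m(a, b, pair(a, m(a, b, pair(pair(0, 0), pair(b, b))))))  →  pair(pair(b, pair(pair(b, a), pair(a, a))), m(a, b, pair(a, pair(b, b))))   [R3 at 2.3.2]
5. pair(pair(b, pair(pair(b, a), pair(a, a))), m(a, b, pair(a, pair(b, b))))  →  pair(pair(b, pair(pair(b, a), pair(a, a))), pair(b, b))   [R3 at 2]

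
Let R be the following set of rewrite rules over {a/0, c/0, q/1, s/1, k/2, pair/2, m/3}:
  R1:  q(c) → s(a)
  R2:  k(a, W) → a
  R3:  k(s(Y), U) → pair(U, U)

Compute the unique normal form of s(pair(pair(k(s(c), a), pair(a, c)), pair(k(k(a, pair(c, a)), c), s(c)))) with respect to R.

1. s(pair(pair(k(s(c), a), pair(a, c)), pair(k(k(a, pair(c, a)), c), s(c))))  →  s(pair(pair(pair(a, a), pair(a, c)), pair(k(k(a, pair(c, a)), c), s(c))))   [R3 at 1.1.1]
2. s(pair(pair(pair(a, a), pair(a, c)), pair(k(k(a, pair(c, a)), c), s(c))))  →  s(pair(pair(pair(a, a), pair(a, c)), pair(k(a, c), s(c))))   [R2 at 1.2.1.1]
3. s(pair(pair(pair(a, a), pair(a, c)), pair(k(a, c), s(c))))  →  s(pair(pair(pair(a, a), pair(a, c)), pair(a, s(c))))   [R2 at 1.2.1]

s(pair(pair(pair(a, a), pair(a, c)), pair(a, s(c))))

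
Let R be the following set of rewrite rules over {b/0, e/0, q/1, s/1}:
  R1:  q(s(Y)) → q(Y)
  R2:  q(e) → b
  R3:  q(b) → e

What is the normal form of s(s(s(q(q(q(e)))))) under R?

s(s(s(b)))

1. s(s(s(q(q(q(e))))))  →  s(s(s(q(q(b)))))   [R2 at 1.1.1.1.1]
2. s(s(s(q(q(b)))))  →  s(s(s(q(e))))   [R3 at 1.1.1.1]
3. s(s(s(q(e))))  →  s(s(s(b)))   [R2 at 1.1.1]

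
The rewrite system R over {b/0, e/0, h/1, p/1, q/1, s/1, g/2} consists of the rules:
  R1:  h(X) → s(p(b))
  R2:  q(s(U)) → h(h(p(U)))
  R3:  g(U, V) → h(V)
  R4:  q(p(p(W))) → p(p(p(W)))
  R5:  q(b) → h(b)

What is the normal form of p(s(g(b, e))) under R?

1. p(s(g(b, e)))  →  p(s(h(e)))   [R3 at 1.1]
2. p(s(h(e)))  →  p(s(s(p(b))))   [R1 at 1.1]

p(s(s(p(b))))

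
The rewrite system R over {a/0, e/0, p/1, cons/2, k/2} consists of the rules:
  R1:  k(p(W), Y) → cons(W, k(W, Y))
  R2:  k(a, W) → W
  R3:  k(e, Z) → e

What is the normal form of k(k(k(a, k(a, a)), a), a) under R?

a

1. k(k(k(a, k(a, a)), a), a)  →  k(k(k(a, a), a), a)   [R2 at 1.1]
2. k(k(k(a, a), a), a)  →  k(k(a, a), a)   [R2 at 1.1]
3. k(k(a, a), a)  →  k(a, a)   [R2 at 1]
4. k(a, a)  →  a   [R2 at ε]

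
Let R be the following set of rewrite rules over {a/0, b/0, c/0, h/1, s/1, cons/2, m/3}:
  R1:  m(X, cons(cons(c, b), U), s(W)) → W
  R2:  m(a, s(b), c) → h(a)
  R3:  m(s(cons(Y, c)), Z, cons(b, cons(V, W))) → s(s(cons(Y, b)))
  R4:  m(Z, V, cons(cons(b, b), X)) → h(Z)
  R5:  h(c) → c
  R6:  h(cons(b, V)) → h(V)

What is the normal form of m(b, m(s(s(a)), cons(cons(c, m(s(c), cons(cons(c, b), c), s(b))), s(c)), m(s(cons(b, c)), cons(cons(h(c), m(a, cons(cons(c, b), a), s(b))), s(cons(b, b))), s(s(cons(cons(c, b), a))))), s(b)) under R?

1. m(b, m(s(s(a)), cons(cons(c, m(s(c), cons(cons(c, b), c), s(b))), s(c)), m(s(cons(b, c)), cons(cons(h(c), m(a, cons(cons(c, b), a), s(b))), s(cons(b, b))), s(s(cons(cons(c, b), a))))), s(b))  →  m(b, m(s(s(a)), cons(cons(c, b), s(c)), m(s(cons(b, c)), cons(cons(h(c), m(a, cons(cons(c, b), a), s(b))), s(cons(b, b))), s(s(cons(cons(c, b), a))))), s(b))   [R1 at 2.2.1.2]
2. m(b, m(s(s(a)), cons(cons(c, b), s(c)), m(s(cons(b, c)), cons(cons(h(c), m(a, cons(cons(c, b), a), s(b))), s(cons(b, b))), s(s(cons(cons(c, b), a))))), s(b))  →  m(b, m(s(s(a)), cons(cons(c, b), s(c)), m(s(cons(b, c)), cons(cons(c, m(a, cons(cons(c, b), a), s(b))), s(cons(b, b))), s(s(cons(cons(c, b), a))))), s(b))   [R5 at 2.3.2.1.1]
3. m(b, m(s(s(a)), cons(cons(c, b), s(c)), m(s(cons(b, c)), cons(cons(c, m(a, cons(cons(c, b), a), s(b))), s(cons(b, b))), s(s(cons(cons(c, b), a))))), s(b))  →  m(b, m(s(s(a)), cons(cons(c, b), s(c)), m(s(cons(b, c)), cons(cons(c, b), s(cons(b, b))), s(s(cons(cons(c, b), a))))), s(b))   [R1 at 2.3.2.1.2]
4. m(b, m(s(s(a)), cons(cons(c, b), s(c)), m(s(cons(b, c)), cons(cons(c, b), s(cons(b, b))), s(s(cons(cons(c, b), a))))), s(b))  →  m(b, m(s(s(a)), cons(cons(c, b), s(c)), s(cons(cons(c, b), a))), s(b))   [R1 at 2.3]
5. m(b, m(s(s(a)), cons(cons(c, b), s(c)), s(cons(cons(c, b), a))), s(b))  →  m(b, cons(cons(c, b), a), s(b))   [R1 at 2]
6. m(b, cons(cons(c, b), a), s(b))  →  b   [R1 at ε]

b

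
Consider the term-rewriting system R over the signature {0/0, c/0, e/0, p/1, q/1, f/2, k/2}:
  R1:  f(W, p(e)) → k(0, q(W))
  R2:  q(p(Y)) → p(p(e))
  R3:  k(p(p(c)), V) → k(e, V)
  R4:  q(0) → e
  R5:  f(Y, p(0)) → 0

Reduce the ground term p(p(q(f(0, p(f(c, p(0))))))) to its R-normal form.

1. p(p(q(f(0, p(f(c, p(0)))))))  →  p(p(q(f(0, p(0)))))   [R5 at 1.1.1.2.1]
2. p(p(q(f(0, p(0)))))  →  p(p(q(0)))   [R5 at 1.1.1]
3. p(p(q(0)))  →  p(p(e))   [R4 at 1.1]

p(p(e))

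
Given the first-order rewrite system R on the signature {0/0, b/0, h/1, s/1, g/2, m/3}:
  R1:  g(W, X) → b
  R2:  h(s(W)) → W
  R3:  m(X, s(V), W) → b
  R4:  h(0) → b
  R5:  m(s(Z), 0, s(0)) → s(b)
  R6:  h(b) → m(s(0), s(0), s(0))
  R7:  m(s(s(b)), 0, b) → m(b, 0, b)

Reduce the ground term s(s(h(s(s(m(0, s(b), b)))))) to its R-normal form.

1. s(s(h(s(s(m(0, s(b), b))))))  →  s(s(s(m(0, s(b), b))))   [R2 at 1.1]
2. s(s(s(m(0, s(b), b))))  →  s(s(s(b)))   [R3 at 1.1.1]

s(s(s(b)))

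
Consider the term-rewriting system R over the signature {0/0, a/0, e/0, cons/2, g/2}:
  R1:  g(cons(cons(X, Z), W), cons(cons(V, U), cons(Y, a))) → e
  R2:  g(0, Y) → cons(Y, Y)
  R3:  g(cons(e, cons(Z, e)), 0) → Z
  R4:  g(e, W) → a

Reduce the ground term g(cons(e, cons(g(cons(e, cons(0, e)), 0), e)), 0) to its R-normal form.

0

1. g(cons(e, cons(g(cons(e, cons(0, e)), 0), e)), 0)  →  g(cons(e, cons(0, e)), 0)   [R3 at ε]
2. g(cons(e, cons(0, e)), 0)  →  0   [R3 at ε]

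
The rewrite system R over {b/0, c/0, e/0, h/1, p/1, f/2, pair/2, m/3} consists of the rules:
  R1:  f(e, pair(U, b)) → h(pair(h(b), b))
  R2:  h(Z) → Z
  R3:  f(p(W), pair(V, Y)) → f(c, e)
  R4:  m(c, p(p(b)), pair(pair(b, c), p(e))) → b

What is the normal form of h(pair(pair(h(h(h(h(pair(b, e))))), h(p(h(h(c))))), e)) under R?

pair(pair(pair(b, e), p(c)), e)

1. h(pair(pair(h(h(h(h(pair(b, e))))), h(p(h(h(c))))), e))  →  pair(pair(h(h(h(h(pair(b, e))))), h(p(h(h(c))))), e)   [R2 at ε]
2. pair(pair(h(h(h(h(pair(b, e))))), h(p(h(h(c))))), e)  →  pair(pair(h(h(h(pair(b, e)))), h(p(h(h(c))))), e)   [R2 at 1.1]
3. pair(pair(h(h(h(pair(b, e)))), h(p(h(h(c))))), e)  →  pair(pair(h(h(pair(b, e))), h(p(h(h(c))))), e)   [R2 at 1.1]
4. pair(pair(h(h(pair(b, e))), h(p(h(h(c))))), e)  →  pair(pair(h(pair(b, e)), h(p(h(h(c))))), e)   [R2 at 1.1]
5. pair(pair(h(pair(b, e)), h(p(h(h(c))))), e)  →  pair(pair(pair(b, e), h(p(h(h(c))))), e)   [R2 at 1.1]
6. pair(pair(pair(b, e), h(p(h(h(c))))), e)  →  pair(pair(pair(b, e), p(h(h(c)))), e)   [R2 at 1.2]
7. pair(pair(pair(b, e), p(h(h(c)))), e)  →  pair(pair(pair(b, e), p(h(c))), e)   [R2 at 1.2.1]
8. pair(pair(pair(b, e), p(h(c))), e)  →  pair(pair(pair(b, e), p(c)), e)   [R2 at 1.2.1]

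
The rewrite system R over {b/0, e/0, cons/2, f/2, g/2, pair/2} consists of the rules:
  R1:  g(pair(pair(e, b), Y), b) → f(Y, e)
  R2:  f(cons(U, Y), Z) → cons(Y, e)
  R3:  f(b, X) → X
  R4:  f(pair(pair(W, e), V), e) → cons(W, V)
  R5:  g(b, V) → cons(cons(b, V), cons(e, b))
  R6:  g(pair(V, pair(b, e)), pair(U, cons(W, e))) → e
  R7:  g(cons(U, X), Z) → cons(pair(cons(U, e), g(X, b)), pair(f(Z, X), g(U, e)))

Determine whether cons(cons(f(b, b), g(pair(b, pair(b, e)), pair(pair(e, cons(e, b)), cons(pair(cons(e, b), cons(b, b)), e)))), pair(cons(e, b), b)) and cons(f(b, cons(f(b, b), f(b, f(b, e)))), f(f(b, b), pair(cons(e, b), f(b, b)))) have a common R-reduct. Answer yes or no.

yes — NF(t₁) = cons(cons(b, e), pair(cons(e, b), b)), NF(t₂) = cons(cons(b, e), pair(cons(e, b), b))

Reduce t₁ = cons(cons(f(b, b), g(pair(b, pair(b, e)), pair(pair(e, cons(e, b)), cons(pair(cons(e, b), cons(b, b)), e)))), pair(cons(e, b), b)):
1. cons(cons(f(b, b), g(pair(b, pair(b, e)), pair(pair(e, cons(e, b)), cons(pair(cons(e, b), cons(b, b)), e)))), pair(cons(e, b), b))  →  cons(cons(b, g(pair(b, pair(b, e)), pair(pair(e, cons(e, b)), cons(pair(cons(e, b), cons(b, b)), e)))), pair(cons(e, b), b))   [R3 at 1.1]
2. cons(cons(b, g(pair(b, pair(b, e)), pair(pair(e, cons(e, b)), cons(pair(cons(e, b), cons(b, b)), e)))), pair(cons(e, b), b))  →  cons(cons(b, e), pair(cons(e, b), b))   [R6 at 1.2]

Reduce t₂ = cons(f(b, cons(f(b, b), f(b, f(b, e)))), f(f(b, b), pair(cons(e, b), f(b, b)))):
1. cons(f(b, cons(f(b, b), f(b, f(b, e)))), f(f(b, b), pair(cons(e, b), f(b, b))))  →  cons(cons(f(b, b), f(b, f(b, e))), f(f(b, b), pair(cons(e, b), f(b, b))))   [R3 at 1]
2. cons(cons(f(b, b), f(b, f(b, e))), f(f(b, b), pair(cons(e, b), f(b, b))))  →  cons(cons(b, f(b, f(b, e))), f(f(b, b), pair(cons(e, b), f(b, b))))   [R3 at 1.1]
3. cons(cons(b, f(b, f(b, e))), f(f(b, b), pair(cons(e, b), f(b, b))))  →  cons(cons(b, f(b, e)), f(f(b, b), pair(cons(e, b), f(b, b))))   [R3 at 1.2]
4. cons(cons(b, f(b, e)), f(f(b, b), pair(cons(e, b), f(b, b))))  →  cons(cons(b, e), f(f(b, b), pair(cons(e, b), f(b, b))))   [R3 at 1.2]
5. cons(cons(b, e), f(f(b, b), pair(cons(e, b), f(b, b))))  →  cons(cons(b, e), f(b, pair(cons(e, b), f(b, b))))   [R3 at 2.1]
6. cons(cons(b, e), f(b, pair(cons(e, b), f(b, b))))  →  cons(cons(b, e), pair(cons(e, b), f(b, b)))   [R3 at 2]
7. cons(cons(b, e), pair(cons(e, b), f(b, b)))  →  cons(cons(b, e), pair(cons(e, b), b))   [R3 at 2.2]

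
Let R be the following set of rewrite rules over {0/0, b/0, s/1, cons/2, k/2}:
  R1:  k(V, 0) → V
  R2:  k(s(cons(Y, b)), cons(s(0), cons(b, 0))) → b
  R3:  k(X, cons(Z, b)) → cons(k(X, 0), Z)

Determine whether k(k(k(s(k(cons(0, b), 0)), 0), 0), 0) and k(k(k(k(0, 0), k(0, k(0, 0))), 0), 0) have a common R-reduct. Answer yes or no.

no — NF(t₁) = s(cons(0, b)), NF(t₂) = 0

Reduce t₁ = k(k(k(s(k(cons(0, b), 0)), 0), 0), 0):
1. k(k(k(s(k(cons(0, b), 0)), 0), 0), 0)  →  k(k(s(k(cons(0, b), 0)), 0), 0)   [R1 at ε]
2. k(k(s(k(cons(0, b), 0)), 0), 0)  →  k(s(k(cons(0, b), 0)), 0)   [R1 at ε]
3. k(s(k(cons(0, b), 0)), 0)  →  s(k(cons(0, b), 0))   [R1 at ε]
4. s(k(cons(0, b), 0))  →  s(cons(0, b))   [R1 at 1]

Reduce t₂ = k(k(k(k(0, 0), k(0, k(0, 0))), 0), 0):
1. k(k(k(k(0, 0), k(0, k(0, 0))), 0), 0)  →  k(k(k(0, 0), k(0, k(0, 0))), 0)   [R1 at ε]
2. k(k(k(0, 0), k(0, k(0, 0))), 0)  →  k(k(0, 0), k(0, k(0, 0)))   [R1 at ε]
3. k(k(0, 0), k(0, k(0, 0)))  →  k(0, k(0, k(0, 0)))   [R1 at 1]
4. k(0, k(0, k(0, 0)))  →  k(0, k(0, 0))   [R1 at 2.2]
5. k(0, k(0, 0))  →  k(0, 0)   [R1 at 2]
6. k(0, 0)  →  0   [R1 at ε]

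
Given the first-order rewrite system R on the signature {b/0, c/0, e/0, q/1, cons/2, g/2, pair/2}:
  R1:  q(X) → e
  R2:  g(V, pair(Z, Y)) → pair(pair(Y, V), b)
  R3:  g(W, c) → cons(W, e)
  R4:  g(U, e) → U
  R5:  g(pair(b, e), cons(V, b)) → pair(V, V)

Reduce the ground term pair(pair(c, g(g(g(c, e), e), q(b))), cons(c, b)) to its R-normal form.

1. pair(pair(c, g(g(g(c, e), e), q(b))), cons(c, b))  →  pair(pair(c, g(g(c, e), q(b))), cons(c, b))   [R4 at 1.2.1]
2. pair(pair(c, g(g(c, e), q(b))), cons(c, b))  →  pair(pair(c, g(c, q(b))), cons(c, b))   [R4 at 1.2.1]
3. pair(pair(c, g(c, q(b))), cons(c, b))  →  pair(pair(c, g(c, e)), cons(c, b))   [R1 at 1.2.2]
4. pair(pair(c, g(c, e)), cons(c, b))  →  pair(pair(c, c), cons(c, b))   [R4 at 1.2]

pair(pair(c, c), cons(c, b))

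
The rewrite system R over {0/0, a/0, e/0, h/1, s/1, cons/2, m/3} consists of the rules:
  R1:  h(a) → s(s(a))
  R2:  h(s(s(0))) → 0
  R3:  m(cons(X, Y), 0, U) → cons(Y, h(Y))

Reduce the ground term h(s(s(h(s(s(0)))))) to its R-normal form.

0

1. h(s(s(h(s(s(0))))))  →  h(s(s(0)))   [R2 at 1.1.1]
2. h(s(s(0)))  →  0   [R2 at ε]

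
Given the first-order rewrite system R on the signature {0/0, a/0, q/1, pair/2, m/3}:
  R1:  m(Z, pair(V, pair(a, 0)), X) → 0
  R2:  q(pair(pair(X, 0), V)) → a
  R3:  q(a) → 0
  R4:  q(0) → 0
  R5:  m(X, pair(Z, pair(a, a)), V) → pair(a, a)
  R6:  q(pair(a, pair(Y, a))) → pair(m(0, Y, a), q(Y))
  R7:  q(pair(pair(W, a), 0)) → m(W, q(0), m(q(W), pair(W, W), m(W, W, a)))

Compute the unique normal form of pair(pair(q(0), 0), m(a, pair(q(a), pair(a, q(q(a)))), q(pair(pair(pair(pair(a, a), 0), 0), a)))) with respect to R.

1. pair(pair(q(0), 0), m(a, pair(q(a), pair(a, q(q(a)))), q(pair(pair(pair(pair(a, a), 0), 0), a))))  →  pair(pair(0, 0), m(a, pair(q(a), pair(a, q(q(a)))), q(pair(pair(pair(pair(a, a), 0), 0), a))))   [R4 at 1.1]
2. pair(pair(0, 0), m(a, pair(q(a), pair(a, q(q(a)))), q(pair(pair(pair(pair(a, a), 0), 0), a))))  →  pair(pair(0, 0), m(a, pair(0, pair(a, q(q(a)))), q(pair(pair(pair(pair(a, a), 0), 0), a))))   [R3 at 2.2.1]
3. pair(pair(0, 0), m(a, pair(0, pair(a, q(q(a)))), q(pair(pair(pair(pair(a, a), 0), 0), a))))  →  pair(pair(0, 0), m(a, pair(0, pair(a, q(0))), q(pair(pair(pair(pair(a, a), 0), 0), a))))   [R3 at 2.2.2.2.1]
4. pair(pair(0, 0), m(a, pair(0, pair(a, q(0))), q(pair(pair(pair(pair(a, a), 0), 0), a))))  →  pair(pair(0, 0), m(a, pair(0, pair(a, 0)), q(pair(pair(pair(pair(a, a), 0), 0), a))))   [R4 at 2.2.2.2]
5. pair(pair(0, 0), m(a, pair(0, pair(a, 0)), q(pair(pair(pair(pair(a, a), 0), 0), a))))  →  pair(pair(0, 0), 0)   [R1 at 2]

pair(pair(0, 0), 0)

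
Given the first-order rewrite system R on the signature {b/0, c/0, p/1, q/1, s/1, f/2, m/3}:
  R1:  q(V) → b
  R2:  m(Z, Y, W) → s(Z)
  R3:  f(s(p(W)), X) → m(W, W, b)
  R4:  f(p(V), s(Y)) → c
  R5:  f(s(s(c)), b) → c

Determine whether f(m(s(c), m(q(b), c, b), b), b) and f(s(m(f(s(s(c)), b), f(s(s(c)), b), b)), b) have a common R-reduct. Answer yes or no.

Reduce t₁ = f(m(s(c), m(q(b), c, b), b), b):
1. f(m(s(c), m(q(b), c, b), b), b)  →  f(s(s(c)), b)   [R2 at 1]
2. f(s(s(c)), b)  →  c   [R5 at ε]

Reduce t₂ = f(s(m(f(s(s(c)), b), f(s(s(c)), b), b)), b):
1. f(s(m(f(s(s(c)), b), f(s(s(c)), b), b)), b)  →  f(s(s(f(s(s(c)), b))), b)   [R2 at 1.1]
2. f(s(s(f(s(s(c)), b))), b)  →  f(s(s(c)), b)   [R5 at 1.1.1]
3. f(s(s(c)), b)  →  c   [R5 at ε]

yes — NF(t₁) = c, NF(t₂) = c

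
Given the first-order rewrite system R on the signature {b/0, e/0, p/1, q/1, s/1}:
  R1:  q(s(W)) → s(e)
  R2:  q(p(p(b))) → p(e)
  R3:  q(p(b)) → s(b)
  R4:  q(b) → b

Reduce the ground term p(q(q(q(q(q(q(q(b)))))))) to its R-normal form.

p(b)

1. p(q(q(q(q(q(q(q(b))))))))  →  p(q(q(q(q(q(q(b)))))))   [R4 at 1.1.1.1.1.1.1]
2. p(q(q(q(q(q(q(b)))))))  →  p(q(q(q(q(q(b))))))   [R4 at 1.1.1.1.1.1]
3. p(q(q(q(q(q(b))))))  →  p(q(q(q(q(b)))))   [R4 at 1.1.1.1.1]
4. p(q(q(q(q(b)))))  →  p(q(q(q(b))))   [R4 at 1.1.1.1]
5. p(q(q(q(b))))  →  p(q(q(b)))   [R4 at 1.1.1]
6. p(q(q(b)))  →  p(q(b))   [R4 at 1.1]
7. p(q(b))  →  p(b)   [R4 at 1]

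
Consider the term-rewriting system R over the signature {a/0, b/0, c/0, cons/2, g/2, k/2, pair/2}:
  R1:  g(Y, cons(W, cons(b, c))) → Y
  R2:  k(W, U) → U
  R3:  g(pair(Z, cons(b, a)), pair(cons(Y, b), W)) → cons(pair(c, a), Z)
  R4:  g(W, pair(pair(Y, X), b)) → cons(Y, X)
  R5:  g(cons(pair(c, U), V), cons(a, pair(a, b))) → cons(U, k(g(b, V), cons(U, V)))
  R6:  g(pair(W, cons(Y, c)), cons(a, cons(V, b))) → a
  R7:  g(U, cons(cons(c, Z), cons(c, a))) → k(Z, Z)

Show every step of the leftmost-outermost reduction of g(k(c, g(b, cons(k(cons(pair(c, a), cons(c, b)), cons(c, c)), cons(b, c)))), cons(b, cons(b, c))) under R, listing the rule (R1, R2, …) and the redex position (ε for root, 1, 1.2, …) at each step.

b

1. g(k(c, g(b, cons(k(cons(pair(c, a), cons(c, b)), cons(c, c)), cons(b, c)))), cons(b, cons(b, c)))  →  k(c, g(b, cons(k(cons(pair(c, a), cons(c, b)), cons(c, c)), cons(b, c))))   [R1 at ε]
2. k(c, g(b, cons(k(cons(pair(c, a), cons(c, b)), cons(c, c)), cons(b, c))))  →  g(b, cons(k(cons(pair(c, a), cons(c, b)), cons(c, c)), cons(b, c)))   [R2 at ε]
3. g(b, cons(k(cons(pair(c, a), cons(c, b)), cons(c, c)), cons(b, c)))  →  b   [R1 at ε]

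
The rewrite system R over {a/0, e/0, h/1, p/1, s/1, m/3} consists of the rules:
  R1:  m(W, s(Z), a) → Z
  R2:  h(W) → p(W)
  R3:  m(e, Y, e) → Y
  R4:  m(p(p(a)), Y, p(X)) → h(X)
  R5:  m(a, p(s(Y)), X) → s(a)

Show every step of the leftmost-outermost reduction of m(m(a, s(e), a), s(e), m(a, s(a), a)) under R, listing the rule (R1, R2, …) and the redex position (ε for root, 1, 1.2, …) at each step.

1. m(m(a, s(e), a), s(e), m(a, s(a), a))  →  m(e, s(e), m(a, s(a), a))   [R1 at 1]
2. m(e, s(e), m(a, s(a), a))  →  m(e, s(e), a)   [R1 at 3]
3. m(e, s(e), a)  →  e   [R1 at ε]

e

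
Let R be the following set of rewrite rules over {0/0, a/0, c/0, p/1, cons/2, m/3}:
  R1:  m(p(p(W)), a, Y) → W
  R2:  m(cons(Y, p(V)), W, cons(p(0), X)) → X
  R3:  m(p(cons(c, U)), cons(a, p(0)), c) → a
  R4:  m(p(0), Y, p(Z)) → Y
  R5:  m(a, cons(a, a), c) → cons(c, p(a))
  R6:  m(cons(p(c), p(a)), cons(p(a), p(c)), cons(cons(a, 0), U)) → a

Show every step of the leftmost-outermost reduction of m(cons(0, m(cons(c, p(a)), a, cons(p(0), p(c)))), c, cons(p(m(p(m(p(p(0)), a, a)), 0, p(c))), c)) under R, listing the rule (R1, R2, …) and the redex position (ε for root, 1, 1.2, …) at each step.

c

1. m(cons(0, m(cons(c, p(a)), a, cons(p(0), p(c)))), c, cons(p(m(p(m(p(p(0)), a, a)), 0, p(c))), c))  →  m(cons(0, p(c)), c, cons(p(m(p(m(p(p(0)), a, a)), 0, p(c))), c))   [R2 at 1.2]
2. m(cons(0, p(c)), c, cons(p(m(p(m(p(p(0)), a, a)), 0, p(c))), c))  →  m(cons(0, p(c)), c, cons(p(m(p(0), 0, p(c))), c))   [R1 at 3.1.1.1.1]
3. m(cons(0, p(c)), c, cons(p(m(p(0), 0, p(c))), c))  →  m(cons(0, p(c)), c, cons(p(0), c))   [R4 at 3.1.1]
4. m(cons(0, p(c)), c, cons(p(0), c))  →  c   [R2 at ε]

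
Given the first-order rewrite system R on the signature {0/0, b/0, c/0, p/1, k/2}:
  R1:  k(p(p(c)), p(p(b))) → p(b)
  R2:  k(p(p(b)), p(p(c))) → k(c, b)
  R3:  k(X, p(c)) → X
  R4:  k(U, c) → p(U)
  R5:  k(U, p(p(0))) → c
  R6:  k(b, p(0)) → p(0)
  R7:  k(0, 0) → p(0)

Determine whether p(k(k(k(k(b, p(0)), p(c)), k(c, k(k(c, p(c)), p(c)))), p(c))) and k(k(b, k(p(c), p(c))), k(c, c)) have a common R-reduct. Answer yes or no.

no — NF(t₁) = p(p(0)), NF(t₂) = b

Reduce t₁ = p(k(k(k(k(b, p(0)), p(c)), k(c, k(k(c, p(c)), p(c)))), p(c))):
1. p(k(k(k(k(b, p(0)), p(c)), k(c, k(k(c, p(c)), p(c)))), p(c)))  →  p(k(k(k(b, p(0)), p(c)), k(c, k(k(c, p(c)), p(c)))))   [R3 at 1]
2. p(k(k(k(b, p(0)), p(c)), k(c, k(k(c, p(c)), p(c)))))  →  p(k(k(b, p(0)), k(c, k(k(c, p(c)), p(c)))))   [R3 at 1.1]
3. p(k(k(b, p(0)), k(c, k(k(c, p(c)), p(c)))))  →  p(k(p(0), k(c, k(k(c, p(c)), p(c)))))   [R6 at 1.1]
4. p(k(p(0), k(c, k(k(c, p(c)), p(c)))))  →  p(k(p(0), k(c, k(c, p(c)))))   [R3 at 1.2.2]
5. p(k(p(0), k(c, k(c, p(c)))))  →  p(k(p(0), k(c, c)))   [R3 at 1.2.2]
6. p(k(p(0), k(c, c)))  →  p(k(p(0), p(c)))   [R4 at 1.2]
7. p(k(p(0), p(c)))  →  p(p(0))   [R3 at 1]

Reduce t₂ = k(k(b, k(p(c), p(c))), k(c, c)):
1. k(k(b, k(p(c), p(c))), k(c, c))  →  k(k(b, p(c)), k(c, c))   [R3 at 1.2]
2. k(k(b, p(c)), k(c, c))  →  k(b, k(c, c))   [R3 at 1]
3. k(b, k(c, c))  →  k(b, p(c))   [R4 at 2]
4. k(b, p(c))  →  b   [R3 at ε]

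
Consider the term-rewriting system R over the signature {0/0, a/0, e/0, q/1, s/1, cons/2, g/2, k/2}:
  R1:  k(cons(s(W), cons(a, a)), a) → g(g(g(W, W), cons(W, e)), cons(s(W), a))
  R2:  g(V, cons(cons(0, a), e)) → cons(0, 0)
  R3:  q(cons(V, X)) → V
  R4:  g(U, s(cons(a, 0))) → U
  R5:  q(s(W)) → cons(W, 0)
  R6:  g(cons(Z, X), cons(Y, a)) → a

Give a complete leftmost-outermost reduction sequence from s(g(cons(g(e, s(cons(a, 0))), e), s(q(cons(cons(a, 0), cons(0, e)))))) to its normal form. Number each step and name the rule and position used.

s(cons(e, e))

1. s(g(cons(g(e, s(cons(a, 0))), e), s(q(cons(cons(a, 0), cons(0, e))))))  →  s(g(cons(e, e), s(q(cons(cons(a, 0), cons(0, e))))))   [R4 at 1.1.1]
2. s(g(cons(e, e), s(q(cons(cons(a, 0), cons(0, e))))))  →  s(g(cons(e, e), s(cons(a, 0))))   [R3 at 1.2.1]
3. s(g(cons(e, e), s(cons(a, 0))))  →  s(cons(e, e))   [R4 at 1]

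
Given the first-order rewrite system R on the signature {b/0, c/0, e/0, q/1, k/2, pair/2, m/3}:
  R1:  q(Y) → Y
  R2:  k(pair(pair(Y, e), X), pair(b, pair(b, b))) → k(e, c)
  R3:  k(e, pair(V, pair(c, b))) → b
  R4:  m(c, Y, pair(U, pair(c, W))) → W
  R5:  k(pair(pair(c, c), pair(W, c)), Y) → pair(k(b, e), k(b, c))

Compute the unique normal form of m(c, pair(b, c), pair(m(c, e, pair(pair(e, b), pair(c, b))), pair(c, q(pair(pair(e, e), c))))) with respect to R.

1. m(c, pair(b, c), pair(m(c, e, pair(pair(e, b), pair(c, b))), pair(c, q(pair(pair(e, e), c)))))  →  q(pair(pair(e, e), c))   [R4 at ε]
2. q(pair(pair(e, e), c))  →  pair(pair(e, e), c)   [R1 at ε]

pair(pair(e, e), c)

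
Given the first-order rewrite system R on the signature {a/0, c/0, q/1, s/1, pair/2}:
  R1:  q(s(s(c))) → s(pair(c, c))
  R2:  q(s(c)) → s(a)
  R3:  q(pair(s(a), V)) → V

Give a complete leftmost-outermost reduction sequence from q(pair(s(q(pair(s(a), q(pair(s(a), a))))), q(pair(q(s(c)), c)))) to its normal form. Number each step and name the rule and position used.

1. q(pair(s(q(pair(s(a), q(pair(s(a), a))))), q(pair(q(s(c)), c))))  →  q(pair(s(q(pair(s(a), a))), q(pair(q(s(c)), c))))   [R3 at 1.1.1]
2. q(pair(s(q(pair(s(a), a))), q(pair(q(s(c)), c))))  →  q(pair(s(a), q(pair(q(s(c)), c))))   [R3 at 1.1.1]
3. q(pair(s(a), q(pair(q(s(c)), c))))  →  q(pair(q(s(c)), c))   [R3 at ε]
4. q(pair(q(s(c)), c))  →  q(pair(s(a), c))   [R2 at 1.1]
5. q(pair(s(a), c))  →  c   [R3 at ε]

c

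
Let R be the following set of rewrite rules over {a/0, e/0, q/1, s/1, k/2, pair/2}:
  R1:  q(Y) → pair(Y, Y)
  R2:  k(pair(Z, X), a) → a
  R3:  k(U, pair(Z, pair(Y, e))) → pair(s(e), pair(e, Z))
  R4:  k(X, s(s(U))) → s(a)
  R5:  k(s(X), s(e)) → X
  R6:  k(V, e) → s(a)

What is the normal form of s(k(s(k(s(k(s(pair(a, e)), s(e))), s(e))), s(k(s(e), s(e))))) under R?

s(pair(a, e))

1. s(k(s(k(s(k(s(pair(a, e)), s(e))), s(e))), s(k(s(e), s(e)))))  →  s(k(s(k(s(pair(a, e)), s(e))), s(k(s(e), s(e)))))   [R5 at 1.1.1]
2. s(k(s(k(s(pair(a, e)), s(e))), s(k(s(e), s(e)))))  →  s(k(s(pair(a, e)), s(k(s(e), s(e)))))   [R5 at 1.1.1]
3. s(k(s(pair(a, e)), s(k(s(e), s(e)))))  →  s(k(s(pair(a, e)), s(e)))   [R5 at 1.2.1]
4. s(k(s(pair(a, e)), s(e)))  →  s(pair(a, e))   [R5 at 1]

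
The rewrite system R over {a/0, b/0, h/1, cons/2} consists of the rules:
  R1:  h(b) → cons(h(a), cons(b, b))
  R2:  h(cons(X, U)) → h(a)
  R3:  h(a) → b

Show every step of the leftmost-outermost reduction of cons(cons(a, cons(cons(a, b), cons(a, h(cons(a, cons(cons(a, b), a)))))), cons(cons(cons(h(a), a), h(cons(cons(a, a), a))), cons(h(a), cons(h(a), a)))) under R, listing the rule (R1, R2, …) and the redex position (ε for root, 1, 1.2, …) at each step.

cons(cons(a, cons(cons(a, b), cons(a, b))), cons(cons(cons(b, a), b), cons(b, cons(b, a))))

1. cons(cons(a, cons(cons(a, b), cons(a, h(cons(a, cons(cons(a, b), a)))))), cons(cons(cons(h(a), a), h(cons(cons(a, a), a))), cons(h(a), cons(h(a), a))))  →  cons(cons(a, cons(cons(a, b), cons(a, h(a)))), cons(cons(cons(h(a), a), h(cons(cons(a, a), a))), cons(h(a), cons(h(a), a))))   [R2 at 1.2.2.2]
2. cons(cons(a, cons(cons(a, b), cons(a, h(a)))), cons(cons(cons(h(a), a), h(cons(cons(a, a), a))), cons(h(a), cons(h(a), a))))  →  cons(cons(a, cons(cons(a, b), cons(a, b))), cons(cons(cons(h(a), a), h(cons(cons(a, a), a))), cons(h(a), cons(h(a), a))))   [R3 at 1.2.2.2]
3. cons(cons(a, cons(cons(a, b), cons(a, b))), cons(cons(cons(h(a), a), h(cons(cons(a, a), a))), cons(h(a), cons(h(a), a))))  →  cons(cons(a, cons(cons(a, b), cons(a, b))), cons(cons(cons(b, a), h(cons(cons(a, a), a))), cons(h(a), cons(h(a), a))))   [R3 at 2.1.1.1]
4. cons(cons(a, cons(cons(a, b), cons(a, b))), cons(cons(cons(b, a), h(cons(cons(a, a), a))), cons(h(a), cons(h(a), a))))  →  cons(cons(a, cons(cons(a, b), cons(a, b))), cons(cons(cons(b, a), h(a)), cons(h(a), cons(h(a), a))))   [R2 at 2.1.2]
5. cons(cons(a, cons(cons(a, b), cons(a, b))), cons(cons(cons(b, a), h(a)), cons(h(a), cons(h(a), a))))  →  cons(cons(a, cons(cons(a, b), cons(a, b))), cons(cons(cons(b, a), b), cons(h(a), cons(h(a), a))))   [R3 at 2.1.2]
6. cons(cons(a, cons(cons(a, b), cons(a, b))), cons(cons(cons(b, a), b), cons(h(a), cons(h(a), a))))  →  cons(cons(a, cons(cons(a, b), cons(a, b))), cons(cons(cons(b, a), b), cons(b, cons(h(a), a))))   [R3 at 2.2.1]
7. cons(cons(a, cons(cons(a, b), cons(a, b))), cons(cons(cons(b, a), b), cons(b, cons(h(a), a))))  →  cons(cons(a, cons(cons(a, b), cons(a, b))), cons(cons(cons(b, a), b), cons(b, cons(b, a))))   [R3 at 2.2.2.1]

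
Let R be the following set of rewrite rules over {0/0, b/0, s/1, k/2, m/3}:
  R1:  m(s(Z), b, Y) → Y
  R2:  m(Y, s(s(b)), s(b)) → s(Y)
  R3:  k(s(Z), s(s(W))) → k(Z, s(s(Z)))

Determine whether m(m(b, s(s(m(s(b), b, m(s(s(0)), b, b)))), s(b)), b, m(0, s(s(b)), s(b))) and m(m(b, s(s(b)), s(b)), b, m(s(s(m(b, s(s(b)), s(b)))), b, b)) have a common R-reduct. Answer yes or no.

no — NF(t₁) = s(0), NF(t₂) = b

Reduce t₁ = m(m(b, s(s(m(s(b), b, m(s(s(0)), b, b)))), s(b)), b, m(0, s(s(b)), s(b))):
1. m(m(b, s(s(m(s(b), b, m(s(s(0)), b, b)))), s(b)), b, m(0, s(s(b)), s(b)))  →  m(m(b, s(s(m(s(s(0)), b, b))), s(b)), b, m(0, s(s(b)), s(b)))   [R1 at 1.2.1.1]
2. m(m(b, s(s(m(s(s(0)), b, b))), s(b)), b, m(0, s(s(b)), s(b)))  →  m(m(b, s(s(b)), s(b)), b, m(0, s(s(b)), s(b)))   [R1 at 1.2.1.1]
3. m(m(b, s(s(b)), s(b)), b, m(0, s(s(b)), s(b)))  →  m(s(b), b, m(0, s(s(b)), s(b)))   [R2 at 1]
4. m(s(b), b, m(0, s(s(b)), s(b)))  →  m(0, s(s(b)), s(b))   [R1 at ε]
5. m(0, s(s(b)), s(b))  →  s(0)   [R2 at ε]

Reduce t₂ = m(m(b, s(s(b)), s(b)), b, m(s(s(m(b, s(s(b)), s(b)))), b, b)):
1. m(m(b, s(s(b)), s(b)), b, m(s(s(m(b, s(s(b)), s(b)))), b, b))  →  m(s(b), b, m(s(s(m(b, s(s(b)), s(b)))), b, b))   [R2 at 1]
2. m(s(b), b, m(s(s(m(b, s(s(b)), s(b)))), b, b))  →  m(s(s(m(b, s(s(b)), s(b)))), b, b)   [R1 at ε]
3. m(s(s(m(b, s(s(b)), s(b)))), b, b)  →  b   [R1 at ε]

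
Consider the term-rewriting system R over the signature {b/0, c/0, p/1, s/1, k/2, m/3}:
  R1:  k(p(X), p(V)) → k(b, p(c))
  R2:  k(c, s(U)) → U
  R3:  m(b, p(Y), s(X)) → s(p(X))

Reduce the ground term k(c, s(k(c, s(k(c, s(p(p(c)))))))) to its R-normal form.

1. k(c, s(k(c, s(k(c, s(p(p(c))))))))  →  k(c, s(k(c, s(p(p(c))))))   [R2 at ε]
2. k(c, s(k(c, s(p(p(c))))))  →  k(c, s(p(p(c))))   [R2 at ε]
3. k(c, s(p(p(c))))  →  p(p(c))   [R2 at ε]

p(p(c))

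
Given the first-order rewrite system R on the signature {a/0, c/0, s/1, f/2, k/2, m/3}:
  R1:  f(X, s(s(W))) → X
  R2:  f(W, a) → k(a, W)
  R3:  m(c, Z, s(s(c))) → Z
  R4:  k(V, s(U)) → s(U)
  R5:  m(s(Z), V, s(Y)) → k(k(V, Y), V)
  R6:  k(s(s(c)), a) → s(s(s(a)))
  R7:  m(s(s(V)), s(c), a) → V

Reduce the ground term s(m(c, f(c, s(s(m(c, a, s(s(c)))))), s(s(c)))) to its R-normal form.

s(c)

1. s(m(c, f(c, s(s(m(c, a, s(s(c)))))), s(s(c))))  →  s(f(c, s(s(m(c, a, s(s(c)))))))   [R3 at 1]
2. s(f(c, s(s(m(c, a, s(s(c)))))))  →  s(c)   [R1 at 1]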